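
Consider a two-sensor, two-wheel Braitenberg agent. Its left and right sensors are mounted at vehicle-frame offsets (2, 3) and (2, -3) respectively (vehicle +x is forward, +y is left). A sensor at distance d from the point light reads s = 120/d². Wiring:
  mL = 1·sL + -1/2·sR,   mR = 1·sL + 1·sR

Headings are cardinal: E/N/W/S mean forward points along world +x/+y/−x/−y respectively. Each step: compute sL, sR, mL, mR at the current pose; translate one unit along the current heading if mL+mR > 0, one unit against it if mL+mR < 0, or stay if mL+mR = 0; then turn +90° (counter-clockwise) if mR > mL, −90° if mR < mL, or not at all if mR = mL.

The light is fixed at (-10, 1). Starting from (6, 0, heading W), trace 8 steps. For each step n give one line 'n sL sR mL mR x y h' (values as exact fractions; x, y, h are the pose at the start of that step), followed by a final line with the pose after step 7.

n=0: pose=(6,0,W); sL=30/53, sR=3/5; mL=141/530, mR=309/265; mL+mR=759/530 → advance +1; mR−mL=9/10 → turn +1·90°
n=1: pose=(5,0,S); sL=40/111, sR=40/51; mL=-20/629, mR=720/629; mL+mR=700/629 → advance +1; mR−mL=20/17 → turn +1·90°
n=2: pose=(5,-1,E); sL=12/29, sR=60/157; mL=1014/4553, mR=3624/4553; mL+mR=4638/4553 → advance +1; mR−mL=90/157 → turn +1·90°
n=3: pose=(6,-1,N); sL=120/169, sR=120/361; mL=33180/61009, mR=63600/61009; mL+mR=96780/61009 → advance +1; mR−mL=180/361 → turn +1·90°
n=4: pose=(6,0,W); sL=30/53, sR=3/5; mL=141/530, mR=309/265; mL+mR=759/530 → advance +1; mR−mL=9/10 → turn +1·90°
n=5: pose=(5,0,S); sL=40/111, sR=40/51; mL=-20/629, mR=720/629; mL+mR=700/629 → advance +1; mR−mL=20/17 → turn +1·90°
n=6: pose=(5,-1,E); sL=12/29, sR=60/157; mL=1014/4553, mR=3624/4553; mL+mR=4638/4553 → advance +1; mR−mL=90/157 → turn +1·90°
n=7: pose=(6,-1,N); sL=120/169, sR=120/361; mL=33180/61009, mR=63600/61009; mL+mR=96780/61009 → advance +1; mR−mL=180/361 → turn +1·90°

0 30/53 3/5 141/530 309/265 6 0 W
1 40/111 40/51 -20/629 720/629 5 0 S
2 12/29 60/157 1014/4553 3624/4553 5 -1 E
3 120/169 120/361 33180/61009 63600/61009 6 -1 N
4 30/53 3/5 141/530 309/265 6 0 W
5 40/111 40/51 -20/629 720/629 5 0 S
6 12/29 60/157 1014/4553 3624/4553 5 -1 E
7 120/169 120/361 33180/61009 63600/61009 6 -1 N
final 6 0 W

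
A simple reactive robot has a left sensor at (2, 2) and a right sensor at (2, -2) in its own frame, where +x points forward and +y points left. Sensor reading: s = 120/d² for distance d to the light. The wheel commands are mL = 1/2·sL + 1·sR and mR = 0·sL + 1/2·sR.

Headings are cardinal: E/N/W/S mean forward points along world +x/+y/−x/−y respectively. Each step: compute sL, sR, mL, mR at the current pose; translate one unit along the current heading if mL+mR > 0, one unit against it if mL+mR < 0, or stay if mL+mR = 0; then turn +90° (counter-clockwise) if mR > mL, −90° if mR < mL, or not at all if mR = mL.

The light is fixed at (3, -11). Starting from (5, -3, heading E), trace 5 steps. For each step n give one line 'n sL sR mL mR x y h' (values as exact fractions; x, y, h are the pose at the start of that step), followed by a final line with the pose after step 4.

0 30/29 30/13 1065/377 15/13 5 -3 E
1 120/61 120/37 9540/2257 60/37 6 -3 S
2 60/13 60/41 2010/533 30/41 6 -4 W
3 40/27 120/97 5180/2619 60/97 5 -4 N
4 30/29 30/13 1065/377 15/13 5 -3 E
final 6 -3 S

n=0: pose=(5,-3,E); sL=30/29, sR=30/13; mL=1065/377, mR=15/13; mL+mR=1500/377 → advance +1; mR−mL=-630/377 → turn -1·90°
n=1: pose=(6,-3,S); sL=120/61, sR=120/37; mL=9540/2257, mR=60/37; mL+mR=13200/2257 → advance +1; mR−mL=-5880/2257 → turn -1·90°
n=2: pose=(6,-4,W); sL=60/13, sR=60/41; mL=2010/533, mR=30/41; mL+mR=2400/533 → advance +1; mR−mL=-1620/533 → turn -1·90°
n=3: pose=(5,-4,N); sL=40/27, sR=120/97; mL=5180/2619, mR=60/97; mL+mR=6800/2619 → advance +1; mR−mL=-3560/2619 → turn -1·90°
n=4: pose=(5,-3,E); sL=30/29, sR=30/13; mL=1065/377, mR=15/13; mL+mR=1500/377 → advance +1; mR−mL=-630/377 → turn -1·90°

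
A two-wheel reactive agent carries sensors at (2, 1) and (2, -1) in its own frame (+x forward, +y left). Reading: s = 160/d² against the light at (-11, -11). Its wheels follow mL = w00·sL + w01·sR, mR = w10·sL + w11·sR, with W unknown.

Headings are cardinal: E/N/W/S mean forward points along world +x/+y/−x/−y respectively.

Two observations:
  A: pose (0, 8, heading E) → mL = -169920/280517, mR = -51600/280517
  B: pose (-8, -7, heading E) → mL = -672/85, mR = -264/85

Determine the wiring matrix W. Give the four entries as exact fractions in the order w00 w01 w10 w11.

-1 -1 1/2 -1

obs A: pose=(0,8,E) → sL=160/569, sR=160/493, mL=-169920/280517, mR=-51600/280517
obs B: pose=(-8,-7,E) → sL=16/5, sR=80/17, mL=-672/85, mR=-264/85
sensor matrix S = [[160/569, 160/493], [16/5, 80/17]]; det S = 79872/280517
solve [mL_A; mL_B] = S·[w00; w01] and [mR_A; mR_B] = S·[w10; w11]:
  w00 = -1, w01 = -1, w10 = 1/2, w11 = -1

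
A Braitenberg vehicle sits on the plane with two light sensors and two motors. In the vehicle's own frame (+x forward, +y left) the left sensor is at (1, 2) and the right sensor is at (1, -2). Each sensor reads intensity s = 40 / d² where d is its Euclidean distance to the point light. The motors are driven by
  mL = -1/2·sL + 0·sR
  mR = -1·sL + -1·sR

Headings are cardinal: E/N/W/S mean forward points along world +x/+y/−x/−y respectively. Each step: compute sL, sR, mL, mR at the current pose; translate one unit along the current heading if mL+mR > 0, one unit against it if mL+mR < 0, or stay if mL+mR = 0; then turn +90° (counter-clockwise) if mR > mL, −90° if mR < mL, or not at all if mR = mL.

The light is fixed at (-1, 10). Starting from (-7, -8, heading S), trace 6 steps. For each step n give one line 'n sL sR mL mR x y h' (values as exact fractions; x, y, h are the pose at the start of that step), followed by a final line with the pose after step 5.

n=0: pose=(-7,-8,S); sL=40/377, sR=8/85; mL=-20/377, mR=-6416/32045; mL+mR=-8116/32045 → advance -1; mR−mL=-4716/32045 → turn -1·90°
n=1: pose=(-7,-7,W); sL=4/41, sR=20/137; mL=-2/41, mR=-1368/5617; mL+mR=-1642/5617 → advance -1; mR−mL=-1094/5617 → turn -1·90°
n=2: pose=(-6,-7,N); sL=8/61, sR=8/53; mL=-4/61, mR=-912/3233; mL+mR=-1124/3233 → advance -1; mR−mL=-700/3233 → turn -1·90°
n=3: pose=(-6,-8,E); sL=5/34, sR=5/52; mL=-5/68, mR=-215/884; mL+mR=-70/221 → advance -1; mR−mL=-75/442 → turn -1·90°
n=4: pose=(-7,-8,S); sL=40/377, sR=8/85; mL=-20/377, mR=-6416/32045; mL+mR=-8116/32045 → advance -1; mR−mL=-4716/32045 → turn -1·90°
n=5: pose=(-7,-7,W); sL=4/41, sR=20/137; mL=-2/41, mR=-1368/5617; mL+mR=-1642/5617 → advance -1; mR−mL=-1094/5617 → turn -1·90°

0 40/377 8/85 -20/377 -6416/32045 -7 -8 S
1 4/41 20/137 -2/41 -1368/5617 -7 -7 W
2 8/61 8/53 -4/61 -912/3233 -6 -7 N
3 5/34 5/52 -5/68 -215/884 -6 -8 E
4 40/377 8/85 -20/377 -6416/32045 -7 -8 S
5 4/41 20/137 -2/41 -1368/5617 -7 -7 W
final -6 -7 N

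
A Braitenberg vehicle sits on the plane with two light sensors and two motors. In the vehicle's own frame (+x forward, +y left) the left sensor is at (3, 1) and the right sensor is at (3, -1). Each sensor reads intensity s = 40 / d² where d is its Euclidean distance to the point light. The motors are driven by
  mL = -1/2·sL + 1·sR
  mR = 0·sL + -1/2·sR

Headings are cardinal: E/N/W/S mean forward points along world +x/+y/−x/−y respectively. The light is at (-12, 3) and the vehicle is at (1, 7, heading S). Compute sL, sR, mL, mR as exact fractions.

left sensor world pos  = (2, 4); dL² = 197
right sensor world pos = (0, 4); dR² = 145
sL = 40/197 = 40/197
sR = 40/145 = 8/29
mL = -1/2·sL + 1·sR = 996/5713
mR = 0·sL + -1/2·sR = -4/29

40/197 8/29 996/5713 -4/29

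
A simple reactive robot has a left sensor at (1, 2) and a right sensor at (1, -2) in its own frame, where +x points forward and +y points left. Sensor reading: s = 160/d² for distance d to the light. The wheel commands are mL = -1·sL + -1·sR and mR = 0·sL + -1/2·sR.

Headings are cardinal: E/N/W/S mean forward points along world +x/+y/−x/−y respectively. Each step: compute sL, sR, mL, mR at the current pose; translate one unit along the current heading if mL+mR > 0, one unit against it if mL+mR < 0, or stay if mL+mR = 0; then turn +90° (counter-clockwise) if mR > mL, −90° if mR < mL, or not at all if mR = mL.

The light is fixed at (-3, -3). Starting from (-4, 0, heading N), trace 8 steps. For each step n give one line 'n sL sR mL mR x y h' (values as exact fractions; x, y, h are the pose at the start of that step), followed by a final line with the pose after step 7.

n=0: pose=(-4,0,N); sL=32/5, sR=160/17; mL=-1344/85, mR=-80/17; mL+mR=-1744/85 → advance -1; mR−mL=944/85 → turn +1·90°
n=1: pose=(-4,-1,W); sL=40, sR=8; mL=-48, mR=-4; mL+mR=-52 → advance -1; mR−mL=44 → turn +1·90°
n=2: pose=(-3,-1,S); sL=32, sR=32; mL=-64, mR=-16; mL+mR=-80 → advance -1; mR−mL=48 → turn +1·90°
n=3: pose=(-3,0,E); sL=80/13, sR=80; mL=-1120/13, mR=-40; mL+mR=-1640/13 → advance -1; mR−mL=600/13 → turn +1·90°
n=4: pose=(-4,0,N); sL=32/5, sR=160/17; mL=-1344/85, mR=-80/17; mL+mR=-1744/85 → advance -1; mR−mL=944/85 → turn +1·90°
n=5: pose=(-4,-1,W); sL=40, sR=8; mL=-48, mR=-4; mL+mR=-52 → advance -1; mR−mL=44 → turn +1·90°
n=6: pose=(-3,-1,S); sL=32, sR=32; mL=-64, mR=-16; mL+mR=-80 → advance -1; mR−mL=48 → turn +1·90°
n=7: pose=(-3,0,E); sL=80/13, sR=80; mL=-1120/13, mR=-40; mL+mR=-1640/13 → advance -1; mR−mL=600/13 → turn +1·90°

0 32/5 160/17 -1344/85 -80/17 -4 0 N
1 40 8 -48 -4 -4 -1 W
2 32 32 -64 -16 -3 -1 S
3 80/13 80 -1120/13 -40 -3 0 E
4 32/5 160/17 -1344/85 -80/17 -4 0 N
5 40 8 -48 -4 -4 -1 W
6 32 32 -64 -16 -3 -1 S
7 80/13 80 -1120/13 -40 -3 0 E
final -4 0 N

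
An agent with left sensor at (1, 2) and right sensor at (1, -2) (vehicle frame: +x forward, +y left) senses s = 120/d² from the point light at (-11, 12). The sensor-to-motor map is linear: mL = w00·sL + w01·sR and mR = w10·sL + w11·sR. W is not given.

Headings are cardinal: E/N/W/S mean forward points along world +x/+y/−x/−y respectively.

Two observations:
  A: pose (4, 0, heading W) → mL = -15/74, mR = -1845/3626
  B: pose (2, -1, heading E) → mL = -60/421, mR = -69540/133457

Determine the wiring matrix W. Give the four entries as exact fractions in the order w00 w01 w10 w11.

obs A: pose=(4,0,W) → sL=15/49, sR=15/37, mL=-15/74, mR=-1845/3626
obs B: pose=(2,-1,E) → sL=120/317, sR=120/421, mL=-60/421, mR=-69540/133457
sensor matrix S = [[15/49, 15/37], [120/317, 120/421]]; det S = -16020000/241957541
solve [mL_A; mL_B] = S·[w00; w01] and [mR_A; mR_B] = S·[w10; w11]:
  w00 = 0, w01 = -1/2, w10 = -1, w11 = -1/2

0 -1/2 -1 -1/2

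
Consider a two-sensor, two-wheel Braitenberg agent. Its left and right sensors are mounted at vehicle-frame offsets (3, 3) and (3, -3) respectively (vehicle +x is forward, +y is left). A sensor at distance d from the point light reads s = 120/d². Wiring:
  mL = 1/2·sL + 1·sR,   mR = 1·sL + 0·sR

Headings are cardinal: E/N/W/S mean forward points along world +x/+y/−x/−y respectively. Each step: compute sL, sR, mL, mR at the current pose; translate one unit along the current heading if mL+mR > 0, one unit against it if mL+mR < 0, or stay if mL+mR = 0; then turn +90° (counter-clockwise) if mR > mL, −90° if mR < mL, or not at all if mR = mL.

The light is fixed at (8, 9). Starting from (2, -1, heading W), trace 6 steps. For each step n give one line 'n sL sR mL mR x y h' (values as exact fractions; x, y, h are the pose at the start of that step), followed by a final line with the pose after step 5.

n=0: pose=(2,-1,W); sL=12/25, sR=12/13; mL=378/325, mR=12/25; mL+mR=534/325 → advance +1; mR−mL=-222/325 → turn -1·90°
n=1: pose=(1,-1,N); sL=120/149, sR=24/13; mL=4356/1937, mR=120/149; mL+mR=5916/1937 → advance +1; mR−mL=-2796/1937 → turn -1·90°
n=2: pose=(1,0,E); sL=30/13, sR=3/4; mL=99/52, mR=30/13; mL+mR=219/52 → advance +1; mR−mL=21/52 → turn +1·90°
n=3: pose=(2,0,N); sL=40/39, sR=8/3; mL=124/39, mR=40/39; mL+mR=164/39 → advance +1; mR−mL=-28/13 → turn -1·90°
n=4: pose=(2,1,E); sL=60/17, sR=12/13; mL=594/221, mR=60/17; mL+mR=1374/221 → advance +1; mR−mL=186/221 → turn +1·90°
n=5: pose=(3,1,N); sL=120/89, sR=120/29; mL=12420/2581, mR=120/89; mL+mR=15900/2581 → advance +1; mR−mL=-8940/2581 → turn -1·90°

0 12/25 12/13 378/325 12/25 2 -1 W
1 120/149 24/13 4356/1937 120/149 1 -1 N
2 30/13 3/4 99/52 30/13 1 0 E
3 40/39 8/3 124/39 40/39 2 0 N
4 60/17 12/13 594/221 60/17 2 1 E
5 120/89 120/29 12420/2581 120/89 3 1 N
final 3 2 E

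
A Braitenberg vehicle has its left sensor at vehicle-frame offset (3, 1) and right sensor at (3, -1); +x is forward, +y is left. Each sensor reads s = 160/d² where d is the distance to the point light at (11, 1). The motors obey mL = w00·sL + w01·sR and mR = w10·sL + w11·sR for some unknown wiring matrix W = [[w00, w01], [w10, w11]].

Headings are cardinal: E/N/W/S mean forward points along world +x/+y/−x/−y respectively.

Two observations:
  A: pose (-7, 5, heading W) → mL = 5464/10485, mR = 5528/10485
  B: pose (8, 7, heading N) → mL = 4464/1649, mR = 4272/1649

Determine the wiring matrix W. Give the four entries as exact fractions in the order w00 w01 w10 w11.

obs A: pose=(-7,5,W) → sL=16/45, sR=80/233, mL=5464/10485, mR=5528/10485
obs B: pose=(8,7,N) → sL=160/97, sR=32/17, mL=4464/1649, mR=4272/1649
sensor matrix S = [[16/45, 80/233], [160/97, 32/17]]; det S = 1779712/17289765
solve [mL_A; mL_B] = S·[w00; w01] and [mR_A; mR_B] = S·[w10; w11]:
  w00 = 1/2, w01 = 1, w10 = 1, w11 = 1/2

1/2 1 1 1/2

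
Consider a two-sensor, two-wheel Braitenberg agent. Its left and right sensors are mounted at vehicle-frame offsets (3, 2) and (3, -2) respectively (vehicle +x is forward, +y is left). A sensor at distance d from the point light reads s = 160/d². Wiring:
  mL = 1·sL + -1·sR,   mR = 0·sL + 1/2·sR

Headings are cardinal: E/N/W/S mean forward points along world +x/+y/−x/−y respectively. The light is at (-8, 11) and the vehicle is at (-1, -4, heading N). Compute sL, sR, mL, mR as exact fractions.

left sensor world pos  = (-3, -1); dL² = 169
right sensor world pos = (1, -1); dR² = 225
sL = 160/169 = 160/169
sR = 160/225 = 32/45
mL = 1·sL + -1·sR = 1792/7605
mR = 0·sL + 1/2·sR = 16/45

160/169 32/45 1792/7605 16/45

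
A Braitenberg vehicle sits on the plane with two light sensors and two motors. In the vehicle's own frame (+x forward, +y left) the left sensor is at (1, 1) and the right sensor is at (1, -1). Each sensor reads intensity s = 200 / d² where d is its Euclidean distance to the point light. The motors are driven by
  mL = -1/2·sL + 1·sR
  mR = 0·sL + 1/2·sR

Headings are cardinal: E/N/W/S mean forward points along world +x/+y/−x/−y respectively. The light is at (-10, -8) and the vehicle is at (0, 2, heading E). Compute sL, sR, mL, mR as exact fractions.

left sensor world pos  = (1, 3); dL² = 242
right sensor world pos = (1, 1); dR² = 202
sL = 200/242 = 100/121
sR = 200/202 = 100/101
mL = -1/2·sL + 1·sR = 7050/12221
mR = 0·sL + 1/2·sR = 50/101

100/121 100/101 7050/12221 50/101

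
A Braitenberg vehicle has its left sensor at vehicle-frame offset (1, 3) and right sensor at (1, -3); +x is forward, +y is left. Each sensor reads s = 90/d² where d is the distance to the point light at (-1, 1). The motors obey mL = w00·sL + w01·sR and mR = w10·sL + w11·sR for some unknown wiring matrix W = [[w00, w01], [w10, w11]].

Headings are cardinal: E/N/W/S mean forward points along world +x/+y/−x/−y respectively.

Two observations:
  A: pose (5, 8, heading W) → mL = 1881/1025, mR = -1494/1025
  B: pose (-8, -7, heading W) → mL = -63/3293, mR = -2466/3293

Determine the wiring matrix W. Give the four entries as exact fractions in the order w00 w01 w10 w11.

obs A: pose=(5,8,W) → sL=90/41, sR=18/25, mL=1881/1025, mR=-1494/1025
obs B: pose=(-8,-7,W) → sL=18/37, sR=90/89, mL=-63/3293, mR=-2466/3293
sensor matrix S = [[90/41, 18/25], [18/37, 90/89]]; det S = 6310224/3375325
solve [mL_A; mL_B] = S·[w00; w01] and [mR_A; mR_B] = S·[w10; w11]:
  w00 = 1, w01 = -1/2, w10 = -1/2, w11 = -1/2

1 -1/2 -1/2 -1/2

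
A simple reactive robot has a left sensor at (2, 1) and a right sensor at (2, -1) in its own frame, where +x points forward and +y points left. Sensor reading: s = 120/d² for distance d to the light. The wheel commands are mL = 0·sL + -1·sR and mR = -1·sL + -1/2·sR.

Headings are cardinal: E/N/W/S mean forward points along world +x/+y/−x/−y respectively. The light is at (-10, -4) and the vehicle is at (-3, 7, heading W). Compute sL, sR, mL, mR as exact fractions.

24/25 120/169 -120/169 -5556/4225

left sensor world pos  = (-5, 6); dL² = 125
right sensor world pos = (-5, 8); dR² = 169
sL = 120/125 = 24/25
sR = 120/169 = 120/169
mL = 0·sL + -1·sR = -120/169
mR = -1·sL + -1/2·sR = -5556/4225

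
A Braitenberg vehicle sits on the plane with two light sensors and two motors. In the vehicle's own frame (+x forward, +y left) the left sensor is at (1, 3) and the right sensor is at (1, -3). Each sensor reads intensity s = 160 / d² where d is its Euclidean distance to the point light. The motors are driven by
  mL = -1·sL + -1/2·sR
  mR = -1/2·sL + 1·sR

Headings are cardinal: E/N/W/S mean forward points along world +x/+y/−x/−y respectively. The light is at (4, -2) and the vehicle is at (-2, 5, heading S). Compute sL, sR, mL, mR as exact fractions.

32/9 160/117 -496/117 -16/39

left sensor world pos  = (1, 4); dL² = 45
right sensor world pos = (-5, 4); dR² = 117
sL = 160/45 = 32/9
sR = 160/117 = 160/117
mL = -1·sL + -1/2·sR = -496/117
mR = -1/2·sL + 1·sR = -16/39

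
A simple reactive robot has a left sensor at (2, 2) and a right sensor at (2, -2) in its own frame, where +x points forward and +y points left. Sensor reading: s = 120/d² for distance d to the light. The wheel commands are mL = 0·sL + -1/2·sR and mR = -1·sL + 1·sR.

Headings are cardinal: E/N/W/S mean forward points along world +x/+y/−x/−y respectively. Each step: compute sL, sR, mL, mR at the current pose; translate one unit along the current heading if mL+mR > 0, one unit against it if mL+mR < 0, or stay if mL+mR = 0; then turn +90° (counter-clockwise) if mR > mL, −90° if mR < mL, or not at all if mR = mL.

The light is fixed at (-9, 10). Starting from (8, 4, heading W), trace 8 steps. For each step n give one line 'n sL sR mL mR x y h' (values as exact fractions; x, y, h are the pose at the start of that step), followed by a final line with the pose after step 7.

n=0: pose=(8,4,W); sL=120/289, sR=120/241; mL=-60/241, mR=5760/69649; mL+mR=-11580/69649 → advance -1; mR−mL=23100/69649 → turn +1·90°
n=1: pose=(9,4,S); sL=15/58, sR=3/8; mL=-3/16, mR=27/232; mL+mR=-33/464 → advance -1; mR−mL=141/464 → turn +1·90°
n=2: pose=(9,5,E); sL=120/409, sR=120/449; mL=-60/449, mR=-4800/183641; mL+mR=-29340/183641 → advance -1; mR−mL=19740/183641 → turn +1·90°
n=3: pose=(8,5,N); sL=20/39, sR=12/37; mL=-6/37, mR=-272/1443; mL+mR=-506/1443 → advance -1; mR−mL=-38/1443 → turn -1·90°
n=4: pose=(8,4,E); sL=120/377, sR=24/85; mL=-12/85, mR=-1152/32045; mL+mR=-5676/32045 → advance -1; mR−mL=3372/32045 → turn +1·90°
n=5: pose=(7,4,N); sL=30/53, sR=6/17; mL=-3/17, mR=-192/901; mL+mR=-351/901 → advance -1; mR−mL=-33/901 → turn -1·90°
n=6: pose=(7,3,E); sL=120/349, sR=8/27; mL=-4/27, mR=-448/9423; mL+mR=-1844/9423 → advance -1; mR−mL=316/3141 → turn +1·90°
n=7: pose=(6,3,N); sL=60/97, sR=60/157; mL=-30/157, mR=-3600/15229; mL+mR=-6510/15229 → advance -1; mR−mL=-690/15229 → turn -1·90°

0 120/289 120/241 -60/241 5760/69649 8 4 W
1 15/58 3/8 -3/16 27/232 9 4 S
2 120/409 120/449 -60/449 -4800/183641 9 5 E
3 20/39 12/37 -6/37 -272/1443 8 5 N
4 120/377 24/85 -12/85 -1152/32045 8 4 E
5 30/53 6/17 -3/17 -192/901 7 4 N
6 120/349 8/27 -4/27 -448/9423 7 3 E
7 60/97 60/157 -30/157 -3600/15229 6 3 N
final 6 2 E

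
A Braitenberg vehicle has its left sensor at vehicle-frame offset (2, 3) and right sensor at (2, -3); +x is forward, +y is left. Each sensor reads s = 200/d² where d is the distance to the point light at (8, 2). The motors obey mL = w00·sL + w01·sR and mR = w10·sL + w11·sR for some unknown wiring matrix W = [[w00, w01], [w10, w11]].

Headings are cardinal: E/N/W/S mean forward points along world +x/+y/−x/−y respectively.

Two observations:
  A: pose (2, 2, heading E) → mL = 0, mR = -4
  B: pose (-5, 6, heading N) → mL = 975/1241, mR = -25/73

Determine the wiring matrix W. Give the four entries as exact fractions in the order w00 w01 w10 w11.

obs A: pose=(2,2,E) → sL=8, sR=8, mL=0, mR=-4
obs B: pose=(-5,6,N) → sL=50/73, sR=25/17, mL=975/1241, mR=-25/73
sensor matrix S = [[8, 8], [50/73, 25/17]]; det S = 7800/1241
solve [mL_A; mL_B] = S·[w00; w01] and [mR_A; mR_B] = S·[w10; w11]:
  w00 = -1, w01 = 1, w10 = -1/2, w11 = 0

-1 1 -1/2 0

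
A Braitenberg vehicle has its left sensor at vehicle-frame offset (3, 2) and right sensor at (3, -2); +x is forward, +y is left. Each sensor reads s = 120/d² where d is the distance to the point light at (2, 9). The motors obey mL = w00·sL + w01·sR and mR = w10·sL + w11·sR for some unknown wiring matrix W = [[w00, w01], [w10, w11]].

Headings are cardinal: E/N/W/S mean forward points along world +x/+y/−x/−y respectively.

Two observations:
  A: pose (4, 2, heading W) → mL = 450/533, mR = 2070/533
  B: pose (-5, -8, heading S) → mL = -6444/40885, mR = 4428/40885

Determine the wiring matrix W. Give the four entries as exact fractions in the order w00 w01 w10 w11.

-1 1/2 -1/2 1

obs A: pose=(4,2,W) → sL=60/41, sR=60/13, mL=450/533, mR=2070/533
obs B: pose=(-5,-8,S) → sL=24/85, sR=120/481, mL=-6444/40885, mR=4428/40885
sensor matrix S = [[60/41, 60/13], [24/85, 120/481]]; det S = -24192/25789
solve [mL_A; mL_B] = S·[w00; w01] and [mR_A; mR_B] = S·[w10; w11]:
  w00 = -1, w01 = 1/2, w10 = -1/2, w11 = 1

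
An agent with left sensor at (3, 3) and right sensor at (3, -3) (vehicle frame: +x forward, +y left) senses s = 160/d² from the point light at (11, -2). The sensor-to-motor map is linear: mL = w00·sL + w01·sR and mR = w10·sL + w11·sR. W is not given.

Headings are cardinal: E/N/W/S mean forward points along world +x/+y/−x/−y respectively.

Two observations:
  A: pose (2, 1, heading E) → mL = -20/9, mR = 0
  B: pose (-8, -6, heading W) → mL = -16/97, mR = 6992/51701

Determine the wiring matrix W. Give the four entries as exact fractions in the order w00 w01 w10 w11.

obs A: pose=(2,1,E) → sL=20/9, sR=40/9, mL=-20/9, mR=0
obs B: pose=(-8,-6,W) → sL=160/533, sR=32/97, mL=-16/97, mR=6992/51701
sensor matrix S = [[20/9, 40/9], [160/533, 32/97]]; det S = -279680/465309
solve [mL_A; mL_B] = S·[w00; w01] and [mR_A; mR_B] = S·[w10; w11]:
  w00 = 0, w01 = -1/2, w10 = 1, w11 = -1/2

0 -1/2 1 -1/2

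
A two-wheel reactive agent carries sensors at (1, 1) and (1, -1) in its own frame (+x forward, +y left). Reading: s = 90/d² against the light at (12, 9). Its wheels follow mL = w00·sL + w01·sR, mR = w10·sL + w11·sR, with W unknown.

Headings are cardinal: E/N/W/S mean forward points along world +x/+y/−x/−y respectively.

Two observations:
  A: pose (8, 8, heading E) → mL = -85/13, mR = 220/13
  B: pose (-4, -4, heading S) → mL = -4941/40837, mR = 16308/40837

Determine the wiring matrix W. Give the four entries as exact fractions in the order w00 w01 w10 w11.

obs A: pose=(8,8,E) → sL=10, sR=90/13, mL=-85/13, mR=220/13
obs B: pose=(-4,-4,S) → sL=90/421, sR=18/97, mL=-4941/40837, mR=16308/40837
sensor matrix S = [[10, 90/13], [90/421, 18/97]]; det S = 199440/530881
solve [mL_A; mL_B] = S·[w00; w01] and [mR_A; mR_B] = S·[w10; w11]:
  w00 = -1, w01 = 1/2, w10 = 1, w11 = 1

-1 1/2 1 1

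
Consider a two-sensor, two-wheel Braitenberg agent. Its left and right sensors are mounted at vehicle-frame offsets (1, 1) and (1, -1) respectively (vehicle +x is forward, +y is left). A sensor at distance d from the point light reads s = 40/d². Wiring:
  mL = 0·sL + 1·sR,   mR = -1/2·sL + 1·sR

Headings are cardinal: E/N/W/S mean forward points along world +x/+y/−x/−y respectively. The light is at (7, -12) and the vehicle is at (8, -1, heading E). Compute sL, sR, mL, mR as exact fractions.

10/37 5/13 5/13 120/481

left sensor world pos  = (9, 0); dL² = 148
right sensor world pos = (9, -2); dR² = 104
sL = 40/148 = 10/37
sR = 40/104 = 5/13
mL = 0·sL + 1·sR = 5/13
mR = -1/2·sL + 1·sR = 120/481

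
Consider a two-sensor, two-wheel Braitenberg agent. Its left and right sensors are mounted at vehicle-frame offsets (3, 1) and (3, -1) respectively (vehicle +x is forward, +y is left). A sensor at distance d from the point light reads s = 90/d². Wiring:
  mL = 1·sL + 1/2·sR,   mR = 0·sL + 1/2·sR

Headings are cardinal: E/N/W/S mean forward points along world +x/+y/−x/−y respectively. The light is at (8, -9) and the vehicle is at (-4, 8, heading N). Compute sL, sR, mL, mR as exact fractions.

left sensor world pos  = (-5, 11); dL² = 569
right sensor world pos = (-3, 11); dR² = 521
sL = 90/569 = 90/569
sR = 90/521 = 90/521
mL = 1·sL + 1/2·sR = 72495/296449
mR = 0·sL + 1/2·sR = 45/521

90/569 90/521 72495/296449 45/521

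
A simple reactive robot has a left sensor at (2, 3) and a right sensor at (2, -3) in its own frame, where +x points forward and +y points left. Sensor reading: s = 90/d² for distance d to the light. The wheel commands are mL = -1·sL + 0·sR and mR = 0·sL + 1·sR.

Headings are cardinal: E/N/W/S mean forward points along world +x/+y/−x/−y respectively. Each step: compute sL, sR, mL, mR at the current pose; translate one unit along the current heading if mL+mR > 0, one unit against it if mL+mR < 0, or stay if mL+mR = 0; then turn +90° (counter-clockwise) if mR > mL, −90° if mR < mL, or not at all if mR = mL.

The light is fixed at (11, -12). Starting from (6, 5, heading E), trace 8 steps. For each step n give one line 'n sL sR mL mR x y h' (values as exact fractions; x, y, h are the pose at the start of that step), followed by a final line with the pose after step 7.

n=0: pose=(6,5,E); sL=90/409, sR=18/41; mL=-90/409, mR=18/41; mL+mR=3672/16769 → advance +1; mR−mL=11052/16769 → turn +1·90°
n=1: pose=(7,5,N); sL=9/41, sR=45/181; mL=-9/41, mR=45/181; mL+mR=216/7421 → advance +1; mR−mL=3474/7421 → turn +1·90°
n=2: pose=(7,6,W); sL=10/29, sR=10/53; mL=-10/29, mR=10/53; mL+mR=-240/1537 → advance -1; mR−mL=820/1537 → turn +1·90°
n=3: pose=(8,6,S); sL=45/128, sR=45/146; mL=-45/128, mR=45/146; mL+mR=-405/9344 → advance -1; mR−mL=6165/9344 → turn +1·90°
n=4: pose=(8,7,E); sL=18/97, sR=90/257; mL=-18/97, mR=90/257; mL+mR=4104/24929 → advance +1; mR−mL=13356/24929 → turn +1·90°
n=5: pose=(9,7,N); sL=45/233, sR=45/221; mL=-45/233, mR=45/221; mL+mR=540/51493 → advance +1; mR−mL=20430/51493 → turn +1·90°
n=6: pose=(9,8,W); sL=18/61, sR=18/109; mL=-18/61, mR=18/109; mL+mR=-864/6649 → advance -1; mR−mL=3060/6649 → turn +1·90°
n=7: pose=(10,8,S); sL=45/164, sR=9/34; mL=-45/164, mR=9/34; mL+mR=-27/2788 → advance -1; mR−mL=1503/2788 → turn +1·90°

0 90/409 18/41 -90/409 18/41 6 5 E
1 9/41 45/181 -9/41 45/181 7 5 N
2 10/29 10/53 -10/29 10/53 7 6 W
3 45/128 45/146 -45/128 45/146 8 6 S
4 18/97 90/257 -18/97 90/257 8 7 E
5 45/233 45/221 -45/233 45/221 9 7 N
6 18/61 18/109 -18/61 18/109 9 8 W
7 45/164 9/34 -45/164 9/34 10 8 S
final 10 9 E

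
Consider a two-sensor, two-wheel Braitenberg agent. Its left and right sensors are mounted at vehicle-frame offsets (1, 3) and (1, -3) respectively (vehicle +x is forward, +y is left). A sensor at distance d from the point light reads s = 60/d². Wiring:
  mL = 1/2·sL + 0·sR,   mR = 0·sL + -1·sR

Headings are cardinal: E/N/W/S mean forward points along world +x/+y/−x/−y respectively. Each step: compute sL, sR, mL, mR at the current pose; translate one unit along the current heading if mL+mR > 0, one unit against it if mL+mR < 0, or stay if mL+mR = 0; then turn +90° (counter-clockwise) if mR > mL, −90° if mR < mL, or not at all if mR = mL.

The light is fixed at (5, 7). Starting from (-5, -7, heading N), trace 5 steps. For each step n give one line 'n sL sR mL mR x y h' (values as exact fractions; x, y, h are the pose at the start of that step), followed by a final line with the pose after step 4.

n=0: pose=(-5,-7,N); sL=30/169, sR=30/109; mL=15/169, mR=-30/109; mL+mR=-3435/18421 → advance -1; mR−mL=-6705/18421 → turn -1·90°
n=1: pose=(-5,-8,E); sL=4/15, sR=4/27; mL=2/15, mR=-4/27; mL+mR=-2/135 → advance -1; mR−mL=-38/135 → turn -1·90°
n=2: pose=(-6,-8,S); sL=3/16, sR=15/113; mL=3/32, mR=-15/113; mL+mR=-141/3616 → advance -1; mR−mL=-819/3616 → turn -1·90°
n=3: pose=(-6,-7,W); sL=60/433, sR=12/53; mL=30/433, mR=-12/53; mL+mR=-3606/22949 → advance -1; mR−mL=-6786/22949 → turn -1·90°
n=4: pose=(-5,-7,N); sL=30/169, sR=30/109; mL=15/169, mR=-30/109; mL+mR=-3435/18421 → advance -1; mR−mL=-6705/18421 → turn -1·90°

0 30/169 30/109 15/169 -30/109 -5 -7 N
1 4/15 4/27 2/15 -4/27 -5 -8 E
2 3/16 15/113 3/32 -15/113 -6 -8 S
3 60/433 12/53 30/433 -12/53 -6 -7 W
4 30/169 30/109 15/169 -30/109 -5 -7 N
final -5 -8 E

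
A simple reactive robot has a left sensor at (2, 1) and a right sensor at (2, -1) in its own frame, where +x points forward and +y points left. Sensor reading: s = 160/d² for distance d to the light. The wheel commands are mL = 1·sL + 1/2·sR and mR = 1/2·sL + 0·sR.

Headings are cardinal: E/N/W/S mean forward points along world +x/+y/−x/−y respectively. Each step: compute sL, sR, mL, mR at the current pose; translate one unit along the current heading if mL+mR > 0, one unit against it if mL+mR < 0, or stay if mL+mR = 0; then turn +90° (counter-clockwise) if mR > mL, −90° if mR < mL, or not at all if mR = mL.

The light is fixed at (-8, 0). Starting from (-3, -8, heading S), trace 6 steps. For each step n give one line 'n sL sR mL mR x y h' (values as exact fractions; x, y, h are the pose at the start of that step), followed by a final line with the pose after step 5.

0 20/17 40/29 920/493 10/17 -3 -8 S
1 160/109 160/73 20400/7957 80/109 -3 -9 W
2 80/29 80/37 4120/1073 40/29 -4 -9 N
3 32/17 160/117 5104/1989 16/17 -4 -8 E
4 20/17 40/29 920/493 10/17 -3 -8 S
5 160/109 160/73 20400/7957 80/109 -3 -9 W
final -4 -9 N

n=0: pose=(-3,-8,S); sL=20/17, sR=40/29; mL=920/493, mR=10/17; mL+mR=1210/493 → advance +1; mR−mL=-630/493 → turn -1·90°
n=1: pose=(-3,-9,W); sL=160/109, sR=160/73; mL=20400/7957, mR=80/109; mL+mR=26240/7957 → advance +1; mR−mL=-14560/7957 → turn -1·90°
n=2: pose=(-4,-9,N); sL=80/29, sR=80/37; mL=4120/1073, mR=40/29; mL+mR=5600/1073 → advance +1; mR−mL=-2640/1073 → turn -1·90°
n=3: pose=(-4,-8,E); sL=32/17, sR=160/117; mL=5104/1989, mR=16/17; mL+mR=6976/1989 → advance +1; mR−mL=-3232/1989 → turn -1·90°
n=4: pose=(-3,-8,S); sL=20/17, sR=40/29; mL=920/493, mR=10/17; mL+mR=1210/493 → advance +1; mR−mL=-630/493 → turn -1·90°
n=5: pose=(-3,-9,W); sL=160/109, sR=160/73; mL=20400/7957, mR=80/109; mL+mR=26240/7957 → advance +1; mR−mL=-14560/7957 → turn -1·90°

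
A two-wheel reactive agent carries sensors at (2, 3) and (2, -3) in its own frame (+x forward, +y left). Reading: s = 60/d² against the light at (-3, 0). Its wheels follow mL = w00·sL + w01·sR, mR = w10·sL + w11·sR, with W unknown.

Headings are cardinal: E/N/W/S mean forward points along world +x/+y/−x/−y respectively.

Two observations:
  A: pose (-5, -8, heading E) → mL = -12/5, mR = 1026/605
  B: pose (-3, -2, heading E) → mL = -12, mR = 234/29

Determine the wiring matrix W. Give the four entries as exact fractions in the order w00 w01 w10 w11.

-1 0 1/2 1

obs A: pose=(-5,-8,E) → sL=12/5, sR=60/121, mL=-12/5, mR=1026/605
obs B: pose=(-3,-2,E) → sL=12, sR=60/29, mL=-12, mR=234/29
sensor matrix S = [[12/5, 60/121], [12, 60/29]]; det S = -3456/3509
solve [mL_A; mL_B] = S·[w00; w01] and [mR_A; mR_B] = S·[w10; w11]:
  w00 = -1, w01 = 0, w10 = 1/2, w11 = 1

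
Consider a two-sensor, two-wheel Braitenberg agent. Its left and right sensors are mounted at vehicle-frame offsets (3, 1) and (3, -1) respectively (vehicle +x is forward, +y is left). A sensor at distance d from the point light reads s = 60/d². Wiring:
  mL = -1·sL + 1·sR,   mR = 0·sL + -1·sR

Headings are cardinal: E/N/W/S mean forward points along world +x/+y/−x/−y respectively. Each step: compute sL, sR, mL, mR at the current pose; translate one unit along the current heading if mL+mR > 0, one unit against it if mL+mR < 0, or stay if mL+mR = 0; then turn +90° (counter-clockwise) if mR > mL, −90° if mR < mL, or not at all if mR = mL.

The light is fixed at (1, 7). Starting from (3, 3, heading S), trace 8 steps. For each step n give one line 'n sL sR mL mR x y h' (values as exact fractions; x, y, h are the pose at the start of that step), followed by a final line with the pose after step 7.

0 30/29 6/5 24/145 -6/5 3 3 S
1 60/17 12 144/17 -12 3 4 W
2 15 15/4 -45/4 -15/4 4 4 N
3 12/5 20/3 64/15 -20/3 4 3 W
4 6 30/13 -48/13 -30/13 5 3 N
5 60/37 60/17 1200/629 -60/17 5 2 W
6 3 3/2 -3/2 -3/2 6 2 N
7 12/5 4/3 -16/15 -4/3 6 1 N
final 6 0 E

n=0: pose=(3,3,S); sL=30/29, sR=6/5; mL=24/145, mR=-6/5; mL+mR=-30/29 → advance -1; mR−mL=-198/145 → turn -1·90°
n=1: pose=(3,4,W); sL=60/17, sR=12; mL=144/17, mR=-12; mL+mR=-60/17 → advance -1; mR−mL=-348/17 → turn -1·90°
n=2: pose=(4,4,N); sL=15, sR=15/4; mL=-45/4, mR=-15/4; mL+mR=-15 → advance -1; mR−mL=15/2 → turn +1·90°
n=3: pose=(4,3,W); sL=12/5, sR=20/3; mL=64/15, mR=-20/3; mL+mR=-12/5 → advance -1; mR−mL=-164/15 → turn -1·90°
n=4: pose=(5,3,N); sL=6, sR=30/13; mL=-48/13, mR=-30/13; mL+mR=-6 → advance -1; mR−mL=18/13 → turn +1·90°
n=5: pose=(5,2,W); sL=60/37, sR=60/17; mL=1200/629, mR=-60/17; mL+mR=-60/37 → advance -1; mR−mL=-3420/629 → turn -1·90°
n=6: pose=(6,2,N); sL=3, sR=3/2; mL=-3/2, mR=-3/2; mL+mR=-3 → advance -1; mR−mL=0 → turn +0·90°
n=7: pose=(6,1,N); sL=12/5, sR=4/3; mL=-16/15, mR=-4/3; mL+mR=-12/5 → advance -1; mR−mL=-4/15 → turn -1·90°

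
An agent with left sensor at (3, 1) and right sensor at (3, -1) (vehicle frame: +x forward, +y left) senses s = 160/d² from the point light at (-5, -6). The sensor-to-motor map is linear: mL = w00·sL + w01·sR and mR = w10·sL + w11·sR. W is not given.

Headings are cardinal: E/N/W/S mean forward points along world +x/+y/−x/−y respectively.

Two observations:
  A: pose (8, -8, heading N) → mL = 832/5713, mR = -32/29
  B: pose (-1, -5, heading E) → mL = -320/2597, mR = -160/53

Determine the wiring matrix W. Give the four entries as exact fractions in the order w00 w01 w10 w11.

1/2 -1/2 -1 0

obs A: pose=(8,-8,N) → sL=32/29, sR=160/197, mL=832/5713, mR=-32/29
obs B: pose=(-1,-5,E) → sL=160/53, sR=160/49, mL=-320/2597, mR=-160/53
sensor matrix S = [[32/29, 160/197], [160/53, 160/49]]; det S = 17080320/14836661
solve [mL_A; mL_B] = S·[w00; w01] and [mR_A; mR_B] = S·[w10; w11]:
  w00 = 1/2, w01 = -1/2, w10 = -1, w11 = 0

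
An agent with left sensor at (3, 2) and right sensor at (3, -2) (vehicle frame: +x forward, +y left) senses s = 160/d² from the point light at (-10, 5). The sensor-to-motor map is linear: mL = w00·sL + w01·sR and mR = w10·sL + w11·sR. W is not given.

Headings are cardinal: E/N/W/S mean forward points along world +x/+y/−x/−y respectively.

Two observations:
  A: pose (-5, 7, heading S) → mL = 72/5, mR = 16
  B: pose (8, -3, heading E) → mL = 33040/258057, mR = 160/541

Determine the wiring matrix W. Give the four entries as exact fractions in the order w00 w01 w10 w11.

-1/2 1 0 1

obs A: pose=(-5,7,S) → sL=16/5, sR=16, mL=72/5, mR=16
obs B: pose=(8,-3,E) → sL=160/477, sR=160/541, mL=33040/258057, mR=160/541
sensor matrix S = [[16/5, 16], [160/477, 160/541]]; det S = -1140736/258057
solve [mL_A; mL_B] = S·[w00; w01] and [mR_A; mR_B] = S·[w10; w11]:
  w00 = -1/2, w01 = 1, w10 = 0, w11 = 1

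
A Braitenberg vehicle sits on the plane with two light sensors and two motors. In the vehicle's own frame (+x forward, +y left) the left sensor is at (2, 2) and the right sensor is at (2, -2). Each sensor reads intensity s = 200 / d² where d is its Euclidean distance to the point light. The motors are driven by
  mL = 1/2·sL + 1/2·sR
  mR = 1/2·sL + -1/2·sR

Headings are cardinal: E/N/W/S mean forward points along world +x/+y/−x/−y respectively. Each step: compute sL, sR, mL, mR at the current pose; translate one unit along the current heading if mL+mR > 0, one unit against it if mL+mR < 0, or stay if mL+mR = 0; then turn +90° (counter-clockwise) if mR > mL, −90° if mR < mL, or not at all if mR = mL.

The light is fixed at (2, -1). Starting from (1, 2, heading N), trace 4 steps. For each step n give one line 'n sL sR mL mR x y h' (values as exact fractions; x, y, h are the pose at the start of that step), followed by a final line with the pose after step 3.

n=0: pose=(1,2,N); sL=100/17, sR=100/13; mL=1500/221, mR=-200/221; mL+mR=100/17 → advance +1; mR−mL=-100/13 → turn -1·90°
n=1: pose=(1,3,E); sL=200/37, sR=40; mL=840/37, mR=-640/37; mL+mR=200/37 → advance +1; mR−mL=-40 → turn -1·90°
n=2: pose=(2,3,S); sL=25, sR=25; mL=25, mR=0; mL+mR=25 → advance +1; mR−mL=-25 → turn -1·90°
n=3: pose=(2,2,W); sL=40, sR=200/29; mL=680/29, mR=480/29; mL+mR=40 → advance +1; mR−mL=-200/29 → turn -1·90°

0 100/17 100/13 1500/221 -200/221 1 2 N
1 200/37 40 840/37 -640/37 1 3 E
2 25 25 25 0 2 3 S
3 40 200/29 680/29 480/29 2 2 W
final 1 2 N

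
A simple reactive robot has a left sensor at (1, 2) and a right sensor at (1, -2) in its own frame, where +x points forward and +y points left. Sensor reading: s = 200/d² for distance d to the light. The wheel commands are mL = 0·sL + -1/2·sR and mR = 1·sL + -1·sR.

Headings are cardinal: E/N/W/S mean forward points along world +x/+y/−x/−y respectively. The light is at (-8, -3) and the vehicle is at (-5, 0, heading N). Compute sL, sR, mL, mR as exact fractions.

200/17 200/41 -100/41 4800/697

left sensor world pos  = (-7, 1); dL² = 17
right sensor world pos = (-3, 1); dR² = 41
sL = 200/17 = 200/17
sR = 200/41 = 200/41
mL = 0·sL + -1/2·sR = -100/41
mR = 1·sL + -1·sR = 4800/697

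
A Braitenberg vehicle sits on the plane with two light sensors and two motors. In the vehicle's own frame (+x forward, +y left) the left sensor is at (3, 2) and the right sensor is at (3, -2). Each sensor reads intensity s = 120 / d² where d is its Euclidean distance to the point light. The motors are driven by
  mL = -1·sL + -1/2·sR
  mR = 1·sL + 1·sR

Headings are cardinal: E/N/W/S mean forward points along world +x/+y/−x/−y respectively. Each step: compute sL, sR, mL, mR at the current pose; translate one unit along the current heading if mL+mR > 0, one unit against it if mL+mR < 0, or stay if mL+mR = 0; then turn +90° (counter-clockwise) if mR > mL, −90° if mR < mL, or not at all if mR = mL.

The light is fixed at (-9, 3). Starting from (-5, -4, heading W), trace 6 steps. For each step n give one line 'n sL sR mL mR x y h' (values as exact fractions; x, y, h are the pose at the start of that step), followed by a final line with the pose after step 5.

n=0: pose=(-5,-4,W); sL=60/41, sR=60/13; mL=-2010/533, mR=3240/533; mL+mR=30/13 → advance +1; mR−mL=5250/533 → turn +1·90°
n=1: pose=(-6,-4,S); sL=24/25, sR=120/101; mL=-3924/2525, mR=5424/2525; mL+mR=60/101 → advance +1; mR−mL=9348/2525 → turn +1·90°
n=2: pose=(-6,-5,E); sL=5/3, sR=15/17; mL=-215/102, mR=130/51; mL+mR=15/34 → advance +1; mR−mL=475/102 → turn +1·90°
n=3: pose=(-5,-5,N); sL=120/29, sR=120/61; mL=-9060/1769, mR=10800/1769; mL+mR=60/61 → advance +1; mR−mL=19860/1769 → turn +1·90°
n=4: pose=(-5,-4,W); sL=60/41, sR=60/13; mL=-2010/533, mR=3240/533; mL+mR=30/13 → advance +1; mR−mL=5250/533 → turn +1·90°
n=5: pose=(-6,-4,S); sL=24/25, sR=120/101; mL=-3924/2525, mR=5424/2525; mL+mR=60/101 → advance +1; mR−mL=9348/2525 → turn +1·90°

0 60/41 60/13 -2010/533 3240/533 -5 -4 W
1 24/25 120/101 -3924/2525 5424/2525 -6 -4 S
2 5/3 15/17 -215/102 130/51 -6 -5 E
3 120/29 120/61 -9060/1769 10800/1769 -5 -5 N
4 60/41 60/13 -2010/533 3240/533 -5 -4 W
5 24/25 120/101 -3924/2525 5424/2525 -6 -4 S
final -6 -5 E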